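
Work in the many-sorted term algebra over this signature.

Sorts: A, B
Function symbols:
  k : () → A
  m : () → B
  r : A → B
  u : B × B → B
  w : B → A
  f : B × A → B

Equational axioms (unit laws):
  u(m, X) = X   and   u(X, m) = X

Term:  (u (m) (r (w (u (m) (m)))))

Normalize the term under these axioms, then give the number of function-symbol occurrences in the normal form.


size = 3

1. (u (m) (r (w (u (m) (m)))))  →  (r (w (u (m) (m))))
2. (r (w (u (m) (m))))  →  (r (w (m)))
normal form: (r (w (m)))


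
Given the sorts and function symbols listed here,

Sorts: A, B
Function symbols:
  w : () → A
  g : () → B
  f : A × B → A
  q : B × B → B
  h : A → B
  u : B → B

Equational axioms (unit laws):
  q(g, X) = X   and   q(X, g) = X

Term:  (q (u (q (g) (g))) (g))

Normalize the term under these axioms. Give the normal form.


1. (q (u (q (g) (g))) (g))  →  (u (q (g) (g)))
2. (u (q (g) (g)))  →  (u (g))

normal form = (u (g))


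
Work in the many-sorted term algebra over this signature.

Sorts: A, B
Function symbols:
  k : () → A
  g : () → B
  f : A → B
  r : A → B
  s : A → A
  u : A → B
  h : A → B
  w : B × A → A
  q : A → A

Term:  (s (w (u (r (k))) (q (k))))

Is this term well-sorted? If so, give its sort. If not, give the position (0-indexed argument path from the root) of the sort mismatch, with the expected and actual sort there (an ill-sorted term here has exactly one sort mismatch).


        (k) : A
      (r (k)) : B
    (u (r (k))) : ✗ arg 0 at [0, 0, 0] has sort B, expected A
      (k) : A
    (q (k)) : A

ill-sorted at position [0, 0, 0]: expected A, got B


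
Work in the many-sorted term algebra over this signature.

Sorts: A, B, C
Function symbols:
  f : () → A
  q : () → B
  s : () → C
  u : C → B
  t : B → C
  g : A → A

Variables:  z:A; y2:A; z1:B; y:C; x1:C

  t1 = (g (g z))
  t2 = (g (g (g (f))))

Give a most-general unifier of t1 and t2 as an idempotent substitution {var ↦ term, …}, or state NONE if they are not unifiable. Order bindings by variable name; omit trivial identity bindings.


{z ↦ (g (f))}


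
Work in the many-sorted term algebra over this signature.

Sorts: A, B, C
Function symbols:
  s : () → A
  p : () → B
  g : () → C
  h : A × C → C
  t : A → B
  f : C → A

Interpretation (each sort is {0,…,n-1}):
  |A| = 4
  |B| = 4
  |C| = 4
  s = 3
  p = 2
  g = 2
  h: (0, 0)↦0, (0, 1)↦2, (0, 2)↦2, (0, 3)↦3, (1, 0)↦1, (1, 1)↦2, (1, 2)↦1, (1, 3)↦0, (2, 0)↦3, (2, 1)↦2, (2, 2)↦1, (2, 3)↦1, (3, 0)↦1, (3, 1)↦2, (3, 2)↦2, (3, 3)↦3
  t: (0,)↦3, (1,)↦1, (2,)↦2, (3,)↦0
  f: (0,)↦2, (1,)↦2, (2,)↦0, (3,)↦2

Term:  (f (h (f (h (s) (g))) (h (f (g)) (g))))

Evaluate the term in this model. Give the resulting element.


  s = 3
  g = 2
  (h (s) (g)) = h(3, 2) = 2
  (f (h (s) (g))) = f(2,) = 0
  g = 2
  (f (g)) = f(2,) = 0
  g = 2
  (h (f (g)) (g)) = h(0, 2) = 2
  (h (f (h (s) (g))) (h (f (g)) (g))) = h(0, 2) = 2
  (f (h (f (h (s) (g))) (h (f (g)) (g)))) = f(2,) = 0

value = 0


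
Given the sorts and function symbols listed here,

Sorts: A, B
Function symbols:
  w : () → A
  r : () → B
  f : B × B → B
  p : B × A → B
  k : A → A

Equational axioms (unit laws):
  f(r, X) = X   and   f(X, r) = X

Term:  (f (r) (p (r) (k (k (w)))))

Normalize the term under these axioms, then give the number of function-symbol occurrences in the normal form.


1. (f (r) (p (r) (k (k (w)))))  →  (p (r) (k (k (w))))
normal form: (p (r) (k (k (w))))

size = 5


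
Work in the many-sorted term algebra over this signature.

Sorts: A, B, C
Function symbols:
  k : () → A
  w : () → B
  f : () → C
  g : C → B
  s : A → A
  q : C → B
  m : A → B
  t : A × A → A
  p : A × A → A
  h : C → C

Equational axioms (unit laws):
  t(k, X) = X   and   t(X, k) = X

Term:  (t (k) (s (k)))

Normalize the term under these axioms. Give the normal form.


1. (t (k) (s (k)))  →  (s (k))

normal form = (s (k))


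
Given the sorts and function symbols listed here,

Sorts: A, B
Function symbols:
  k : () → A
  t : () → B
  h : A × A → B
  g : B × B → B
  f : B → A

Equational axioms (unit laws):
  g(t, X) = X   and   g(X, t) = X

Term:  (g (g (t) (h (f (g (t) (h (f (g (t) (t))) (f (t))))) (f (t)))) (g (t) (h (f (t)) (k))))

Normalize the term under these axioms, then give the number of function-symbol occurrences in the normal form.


1. (g (g (t) (h (f (g (t) (h (f (g (t) (t))) (f (t))))) (f (t)))) (g (t) (h (f (t)) (k))))  →  (g (h (f (g (t) (h (f (g (t) (t))) (f (t))))) (f (t))) (g (t) (h (f (t)) (k))))
2. (g (h (f (g (t) (h (f (g (t) (t))) (f (t))))) (f (t))) (g (t) (h (f (t)) (k))))  →  (g (h (f (h (f (g (t) (t))) (f (t)))) (f (t))) (g (t) (h (f (t)) (k))))
3. (g (h (f (h (f (g (t) (t))) (f (t)))) (f (t))) (g (t) (h (f (t)) (k))))  →  (g (h (f (h (f (t)) (f (t)))) (f (t))) (g (t) (h (f (t)) (k))))
4. (g (h (f (h (f (t)) (f (t)))) (f (t))) (g (t) (h (f (t)) (k))))  →  (g (h (f (h (f (t)) (f (t)))) (f (t))) (h (f (t)) (k)))
normal form: (g (h (f (h (f (t)) (f (t)))) (f (t))) (h (f (t)) (k)))

size = 14


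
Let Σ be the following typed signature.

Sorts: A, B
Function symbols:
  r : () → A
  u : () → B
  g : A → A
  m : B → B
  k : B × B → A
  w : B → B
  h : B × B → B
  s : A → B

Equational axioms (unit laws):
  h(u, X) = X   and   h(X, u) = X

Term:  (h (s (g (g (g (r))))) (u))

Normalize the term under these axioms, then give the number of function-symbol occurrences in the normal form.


size = 5

1. (h (s (g (g (g (r))))) (u))  →  (s (g (g (g (r)))))
normal form: (s (g (g (g (r)))))


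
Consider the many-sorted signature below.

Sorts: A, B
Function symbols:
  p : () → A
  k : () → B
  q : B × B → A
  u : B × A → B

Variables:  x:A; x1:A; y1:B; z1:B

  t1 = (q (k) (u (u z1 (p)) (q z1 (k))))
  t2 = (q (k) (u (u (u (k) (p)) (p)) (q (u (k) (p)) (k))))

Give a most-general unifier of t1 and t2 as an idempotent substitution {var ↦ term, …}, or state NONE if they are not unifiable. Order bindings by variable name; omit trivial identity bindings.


{z1 ↦ (u (k) (p))}


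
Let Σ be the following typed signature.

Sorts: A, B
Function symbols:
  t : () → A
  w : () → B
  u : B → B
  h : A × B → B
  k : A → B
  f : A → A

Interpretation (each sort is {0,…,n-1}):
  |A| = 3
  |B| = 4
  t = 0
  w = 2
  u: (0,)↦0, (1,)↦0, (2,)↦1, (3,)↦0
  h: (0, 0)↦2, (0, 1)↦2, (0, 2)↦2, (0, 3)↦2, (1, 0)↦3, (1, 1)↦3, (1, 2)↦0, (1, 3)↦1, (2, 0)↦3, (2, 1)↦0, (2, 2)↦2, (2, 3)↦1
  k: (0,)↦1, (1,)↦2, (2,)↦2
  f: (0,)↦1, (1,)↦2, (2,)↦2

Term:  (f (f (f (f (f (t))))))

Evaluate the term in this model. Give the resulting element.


value = 2

  t = 0
  (f (t)) = f(0,) = 1
  (f (f (t))) = f(1,) = 2
  (f (f (f (t)))) = f(2,) = 2
  (f (f (f (f (t))))) = f(2,) = 2
  (f (f (f (f (f (t)))))) = f(2,) = 2


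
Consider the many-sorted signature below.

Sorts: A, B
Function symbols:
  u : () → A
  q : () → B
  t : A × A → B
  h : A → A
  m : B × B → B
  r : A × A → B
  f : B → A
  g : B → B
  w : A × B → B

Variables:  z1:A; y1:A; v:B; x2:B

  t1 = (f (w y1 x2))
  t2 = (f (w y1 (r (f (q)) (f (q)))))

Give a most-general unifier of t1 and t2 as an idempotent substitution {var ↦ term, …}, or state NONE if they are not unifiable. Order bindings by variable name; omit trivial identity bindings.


{x2 ↦ (r (f (q)) (f (q)))}


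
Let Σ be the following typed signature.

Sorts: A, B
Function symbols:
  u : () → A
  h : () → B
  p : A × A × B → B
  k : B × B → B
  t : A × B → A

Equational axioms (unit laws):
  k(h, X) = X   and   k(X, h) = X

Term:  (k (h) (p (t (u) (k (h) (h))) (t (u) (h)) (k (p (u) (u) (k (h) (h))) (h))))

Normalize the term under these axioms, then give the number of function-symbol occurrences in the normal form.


1. (k (h) (p (t (u) (k (h) (h))) (t (u) (h)) (k (p (u) (u) (k (h) (h))) (h))))  →  (p (t (u) (k (h) (h))) (t (u) (h)) (k (p (u) (u) (k (h) (h))) (h)))
2. (p (t (u) (k (h) (h))) (t (u) (h)) (k (p (u) (u) (k (h) (h))) (h)))  →  (p (t (u) (h)) (t (u) (h)) (k (p (u) (u) (k (h) (h))) (h)))
3. (p (t (u) (h)) (t (u) (h)) (k (p (u) (u) (k (h) (h))) (h)))  →  (p (t (u) (h)) (t (u) (h)) (p (u) (u) (k (h) (h))))
4. (p (t (u) (h)) (t (u) (h)) (p (u) (u) (k (h) (h))))  →  (p (t (u) (h)) (t (u) (h)) (p (u) (u) (h)))
normal form: (p (t (u) (h)) (t (u) (h)) (p (u) (u) (h)))

size = 11


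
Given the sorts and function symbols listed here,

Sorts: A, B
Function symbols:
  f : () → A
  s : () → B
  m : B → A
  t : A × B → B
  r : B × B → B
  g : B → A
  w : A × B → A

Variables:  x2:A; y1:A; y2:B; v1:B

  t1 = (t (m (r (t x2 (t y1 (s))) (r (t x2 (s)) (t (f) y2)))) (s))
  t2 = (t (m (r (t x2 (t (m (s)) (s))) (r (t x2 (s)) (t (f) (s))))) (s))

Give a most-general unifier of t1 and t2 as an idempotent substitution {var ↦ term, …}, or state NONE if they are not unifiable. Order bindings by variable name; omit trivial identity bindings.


{y1 ↦ (m (s)), y2 ↦ (s)}


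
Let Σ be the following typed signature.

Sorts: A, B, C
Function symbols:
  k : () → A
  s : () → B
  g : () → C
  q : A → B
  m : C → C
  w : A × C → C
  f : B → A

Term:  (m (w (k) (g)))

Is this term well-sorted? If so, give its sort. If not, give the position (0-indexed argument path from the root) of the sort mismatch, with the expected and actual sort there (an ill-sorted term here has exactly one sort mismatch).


    (k) : A
    (g) : C
  (w (k) (g)) : C
(m (w (k) (g))) : C

well-sorted; sort = C


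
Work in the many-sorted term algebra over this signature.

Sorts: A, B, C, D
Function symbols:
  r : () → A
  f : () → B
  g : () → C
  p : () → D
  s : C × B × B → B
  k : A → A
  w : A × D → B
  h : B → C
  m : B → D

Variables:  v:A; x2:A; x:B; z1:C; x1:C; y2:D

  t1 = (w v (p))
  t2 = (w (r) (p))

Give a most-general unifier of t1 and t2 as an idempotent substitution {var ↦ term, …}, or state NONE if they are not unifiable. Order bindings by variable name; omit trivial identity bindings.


{v ↦ (r)}


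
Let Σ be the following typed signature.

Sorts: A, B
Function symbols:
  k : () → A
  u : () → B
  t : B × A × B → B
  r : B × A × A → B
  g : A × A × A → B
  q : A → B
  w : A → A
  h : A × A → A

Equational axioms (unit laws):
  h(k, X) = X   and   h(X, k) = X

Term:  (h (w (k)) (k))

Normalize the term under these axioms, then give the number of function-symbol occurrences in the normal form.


1. (h (w (k)) (k))  →  (w (k))
normal form: (w (k))

size = 2


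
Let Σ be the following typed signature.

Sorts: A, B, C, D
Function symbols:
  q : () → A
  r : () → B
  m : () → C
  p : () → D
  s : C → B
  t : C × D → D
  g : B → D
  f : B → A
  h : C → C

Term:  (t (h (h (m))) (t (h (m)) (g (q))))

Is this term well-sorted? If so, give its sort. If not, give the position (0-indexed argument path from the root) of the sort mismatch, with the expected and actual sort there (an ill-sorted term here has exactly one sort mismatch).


      (m) : C
    (h (m)) : C
  (h (h (m))) : C
      (m) : C
    (h (m)) : C
      (q) : A
    (g (q)) : ✗ arg 0 at [1, 1, 0] has sort A, expected B

ill-sorted at position [1, 1, 0]: expected B, got A


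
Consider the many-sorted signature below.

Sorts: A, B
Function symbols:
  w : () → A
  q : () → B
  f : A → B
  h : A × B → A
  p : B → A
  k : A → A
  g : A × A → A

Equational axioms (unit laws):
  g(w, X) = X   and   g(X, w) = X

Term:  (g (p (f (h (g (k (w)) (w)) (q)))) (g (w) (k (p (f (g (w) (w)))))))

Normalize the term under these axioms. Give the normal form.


1. (g (p (f (h (g (k (w)) (w)) (q)))) (g (w) (k (p (f (g (w) (w)))))))  →  (g (p (f (h (k (w)) (q)))) (g (w) (k (p (f (g (w) (w)))))))
2. (g (p (f (h (k (w)) (q)))) (g (w) (k (p (f (g (w) (w)))))))  →  (g (p (f (h (k (w)) (q)))) (k (p (f (g (w) (w))))))
3. (g (p (f (h (k (w)) (q)))) (k (p (f (g (w) (w))))))  →  (g (p (f (h (k (w)) (q)))) (k (p (f (w)))))

normal form = (g (p (f (h (k (w)) (q)))) (k (p (f (w)))))


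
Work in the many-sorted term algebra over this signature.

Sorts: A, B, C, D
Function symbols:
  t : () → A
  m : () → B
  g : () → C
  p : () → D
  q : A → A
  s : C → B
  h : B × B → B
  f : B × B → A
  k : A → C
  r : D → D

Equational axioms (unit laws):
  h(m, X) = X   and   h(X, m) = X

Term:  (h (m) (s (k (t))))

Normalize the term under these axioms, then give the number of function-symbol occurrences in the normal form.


size = 3

1. (h (m) (s (k (t))))  →  (s (k (t)))
normal form: (s (k (t)))


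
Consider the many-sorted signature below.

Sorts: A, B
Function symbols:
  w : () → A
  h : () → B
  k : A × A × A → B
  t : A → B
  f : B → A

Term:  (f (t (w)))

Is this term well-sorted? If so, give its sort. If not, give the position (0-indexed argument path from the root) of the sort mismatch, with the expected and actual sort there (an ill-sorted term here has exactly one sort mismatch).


well-sorted; sort = A

    (w) : A
  (t (w)) : B
(f (t (w))) : A


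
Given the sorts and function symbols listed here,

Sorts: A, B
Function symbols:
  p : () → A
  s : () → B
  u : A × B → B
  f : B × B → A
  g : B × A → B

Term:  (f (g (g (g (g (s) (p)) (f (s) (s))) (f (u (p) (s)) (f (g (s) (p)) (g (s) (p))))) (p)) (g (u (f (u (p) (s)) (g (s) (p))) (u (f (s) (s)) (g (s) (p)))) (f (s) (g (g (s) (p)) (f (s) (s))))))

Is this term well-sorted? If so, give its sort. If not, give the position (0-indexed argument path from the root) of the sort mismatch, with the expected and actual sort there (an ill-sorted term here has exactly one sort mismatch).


          (s) : B
          (p) : A
        (g (s) (p)) : B
          (s) : B
          (s) : B
        (f (s) (s)) : A
      (g (g (s) (p)) (f (s) (s))) : B
          (p) : A
          (s) : B
        (u (p) (s)) : B
            (s) : B
            (p) : A
          (g (s) (p)) : B
            (s) : B
            (p) : A
          (g (s) (p)) : B
        (f (g (s) (p)) (g (s) (p))) : A
      (f (u (p) (s)) (f (g (s) (p)) (g (s) (p)))) : ✗ arg 1 at [0, 0, 1, 1] has sort A, expected B
    (p) : A
          (p) : A
          (s) : B
        (u (p) (s)) : B
          (s) : B
          (p) : A
        (g (s) (p)) : B
      (f (u (p) (s)) (g (s) (p))) : A
          (s) : B
          (s) : B
        (f (s) (s)) : A
          (s) : B
          (p) : A
        (g (s) (p)) : B
      (u (f (s) (s)) (g (s) (p))) : B
    (u (f (u (p) (s)) (g (s) (p))) (u (f (s) (s)) (g (s) (p)))) : B
      (s) : B
          (s) : B
          (p) : A
        (g (s) (p)) : B
          (s) : B
          (s) : B
        (f (s) (s)) : A
      (g (g (s) (p)) (f (s) (s))) : B
    (f (s) (g (g (s) (p)) (f (s) (s)))) : A
  (g (u (f (u (p) (s)) (g (s) (p))) (u (f (s) (s)) (g (s) (p)))) (f (s) (g (g (s) (p)) (f (s) (s))))) : B

ill-sorted at position [0, 0, 1, 1]: expected B, got A


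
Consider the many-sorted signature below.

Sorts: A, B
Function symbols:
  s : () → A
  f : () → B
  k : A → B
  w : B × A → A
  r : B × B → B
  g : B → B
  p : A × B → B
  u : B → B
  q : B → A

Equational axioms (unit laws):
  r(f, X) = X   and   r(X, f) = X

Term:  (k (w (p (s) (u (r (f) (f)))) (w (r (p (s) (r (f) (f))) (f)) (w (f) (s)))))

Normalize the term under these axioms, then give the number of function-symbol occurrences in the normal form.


size = 13

1. (k (w (p (s) (u (r (f) (f)))) (w (r (p (s) (r (f) (f))) (f)) (w (f) (s)))))  →  (k (w (p (s) (u (f))) (w (r (p (s) (r (f) (f))) (f)) (w (f) (s)))))
2. (k (w (p (s) (u (f))) (w (r (p (s) (r (f) (f))) (f)) (w (f) (s)))))  →  (k (w (p (s) (u (f))) (w (p (s) (r (f) (f))) (w (f) (s)))))
3. (k (w (p (s) (u (f))) (w (p (s) (r (f) (f))) (w (f) (s)))))  →  (k (w (p (s) (u (f))) (w (p (s) (f)) (w (f) (s)))))
normal form: (k (w (p (s) (u (f))) (w (p (s) (f)) (w (f) (s)))))


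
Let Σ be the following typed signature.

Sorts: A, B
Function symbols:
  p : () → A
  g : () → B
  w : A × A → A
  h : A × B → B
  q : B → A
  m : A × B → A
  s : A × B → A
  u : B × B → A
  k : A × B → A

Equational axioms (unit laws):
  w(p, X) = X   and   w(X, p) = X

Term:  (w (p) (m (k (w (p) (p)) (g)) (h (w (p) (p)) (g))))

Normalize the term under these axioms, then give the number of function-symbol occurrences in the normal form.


size = 7

1. (w (p) (m (k (w (p) (p)) (g)) (h (w (p) (p)) (g))))  →  (m (k (w (p) (p)) (g)) (h (w (p) (p)) (g)))
2. (m (k (w (p) (p)) (g)) (h (w (p) (p)) (g)))  →  (m (k (p) (g)) (h (w (p) (p)) (g)))
3. (m (k (p) (g)) (h (w (p) (p)) (g)))  →  (m (k (p) (g)) (h (p) (g)))
normal form: (m (k (p) (g)) (h (p) (g)))


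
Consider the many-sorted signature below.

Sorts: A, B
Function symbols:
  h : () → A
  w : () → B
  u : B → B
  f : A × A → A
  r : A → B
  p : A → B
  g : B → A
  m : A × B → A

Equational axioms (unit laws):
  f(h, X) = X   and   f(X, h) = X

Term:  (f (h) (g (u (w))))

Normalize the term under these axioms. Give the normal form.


normal form = (g (u (w)))

1. (f (h) (g (u (w))))  →  (g (u (w)))


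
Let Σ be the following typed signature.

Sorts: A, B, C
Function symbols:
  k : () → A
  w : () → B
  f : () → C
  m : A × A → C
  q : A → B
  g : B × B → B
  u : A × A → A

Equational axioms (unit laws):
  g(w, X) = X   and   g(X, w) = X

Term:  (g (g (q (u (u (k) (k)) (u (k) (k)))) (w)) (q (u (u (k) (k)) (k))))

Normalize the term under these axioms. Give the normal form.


normal form = (g (q (u (u (k) (k)) (u (k) (k)))) (q (u (u (k) (k)) (k))))

1. (g (g (q (u (u (k) (k)) (u (k) (k)))) (w)) (q (u (u (k) (k)) (k))))  →  (g (q (u (u (k) (k)) (u (k) (k)))) (q (u (u (k) (k)) (k))))


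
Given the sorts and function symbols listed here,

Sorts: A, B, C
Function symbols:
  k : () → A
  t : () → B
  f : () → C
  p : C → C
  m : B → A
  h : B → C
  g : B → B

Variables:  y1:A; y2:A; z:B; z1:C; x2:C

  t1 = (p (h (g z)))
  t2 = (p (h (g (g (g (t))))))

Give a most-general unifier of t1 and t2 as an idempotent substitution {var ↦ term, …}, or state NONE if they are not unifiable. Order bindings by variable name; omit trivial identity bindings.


{z ↦ (g (g (t)))}


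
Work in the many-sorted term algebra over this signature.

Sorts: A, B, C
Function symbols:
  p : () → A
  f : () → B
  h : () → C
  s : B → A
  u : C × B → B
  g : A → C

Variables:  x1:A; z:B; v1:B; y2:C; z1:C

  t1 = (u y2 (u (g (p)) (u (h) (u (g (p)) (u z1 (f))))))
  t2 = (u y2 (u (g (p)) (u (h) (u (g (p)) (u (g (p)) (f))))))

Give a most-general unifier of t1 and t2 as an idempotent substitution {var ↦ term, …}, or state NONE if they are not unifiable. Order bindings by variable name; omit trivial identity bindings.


{z1 ↦ (g (p))}


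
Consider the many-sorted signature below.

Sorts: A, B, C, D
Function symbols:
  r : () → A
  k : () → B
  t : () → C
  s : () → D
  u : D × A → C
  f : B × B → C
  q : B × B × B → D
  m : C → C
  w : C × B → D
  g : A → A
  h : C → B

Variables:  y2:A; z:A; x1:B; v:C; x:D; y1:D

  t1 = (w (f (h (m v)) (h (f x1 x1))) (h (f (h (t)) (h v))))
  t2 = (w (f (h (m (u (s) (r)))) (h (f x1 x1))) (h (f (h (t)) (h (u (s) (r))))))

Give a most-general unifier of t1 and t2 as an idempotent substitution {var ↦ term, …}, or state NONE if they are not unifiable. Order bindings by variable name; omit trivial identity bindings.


{v ↦ (u (s) (r))}


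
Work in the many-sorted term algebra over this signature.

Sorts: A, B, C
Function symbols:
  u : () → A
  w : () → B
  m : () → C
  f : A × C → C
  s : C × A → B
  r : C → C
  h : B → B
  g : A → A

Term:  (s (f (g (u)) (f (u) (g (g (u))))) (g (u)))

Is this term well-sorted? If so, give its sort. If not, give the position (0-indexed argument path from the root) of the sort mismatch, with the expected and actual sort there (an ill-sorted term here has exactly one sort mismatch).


ill-sorted at position [0, 1, 1]: expected C, got A

      (u) : A
    (g (u)) : A
      (u) : A
          (u) : A
        (g (u)) : A
      (g (g (u))) : A
    (f (u) (g (g (u)))) : ✗ arg 1 at [0, 1, 1] has sort A, expected C
    (u) : A
  (g (u)) : A


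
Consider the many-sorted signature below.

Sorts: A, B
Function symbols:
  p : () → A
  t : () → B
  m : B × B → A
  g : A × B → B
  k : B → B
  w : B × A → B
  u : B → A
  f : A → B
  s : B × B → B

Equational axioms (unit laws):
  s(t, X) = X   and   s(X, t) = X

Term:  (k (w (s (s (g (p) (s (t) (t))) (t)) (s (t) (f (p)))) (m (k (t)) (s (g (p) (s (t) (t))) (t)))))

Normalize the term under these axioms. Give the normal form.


normal form = (k (w (s (g (p) (t)) (f (p))) (m (k (t)) (g (p) (t)))))

1. (k (w (s (s (g (p) (s (t) (t))) (t)) (s (t) (f (p)))) (m (k (t)) (s (g (p) (s (t) (t))) (t)))))  →  (k (w (s (g (p) (s (t) (t))) (s (t) (f (p)))) (m (k (t)) (s (g (p) (s (t) (t))) (t)))))
2. (k (w (s (g (p) (s (t) (t))) (s (t) (f (p)))) (m (k (t)) (s (g (p) (s (t) (t))) (t)))))  →  (k (w (s (g (p) (t)) (s (t) (f (p)))) (m (k (t)) (s (g (p) (s (t) (t))) (t)))))
3. (k (w (s (g (p) (t)) (s (t) (f (p)))) (m (k (t)) (s (g (p) (s (t) (t))) (t)))))  →  (k (w (s (g (p) (t)) (f (p))) (m (k (t)) (s (g (p) (s (t) (t))) (t)))))
4. (k (w (s (g (p) (t)) (f (p))) (m (k (t)) (s (g (p) (s (t) (t))) (t)))))  →  (k (w (s (g (p) (t)) (f (p))) (m (k (t)) (g (p) (s (t) (t))))))
5. (k (w (s (g (p) (t)) (f (p))) (m (k (t)) (g (p) (s (t) (t))))))  →  (k (w (s (g (p) (t)) (f (p))) (m (k (t)) (g (p) (t)))))


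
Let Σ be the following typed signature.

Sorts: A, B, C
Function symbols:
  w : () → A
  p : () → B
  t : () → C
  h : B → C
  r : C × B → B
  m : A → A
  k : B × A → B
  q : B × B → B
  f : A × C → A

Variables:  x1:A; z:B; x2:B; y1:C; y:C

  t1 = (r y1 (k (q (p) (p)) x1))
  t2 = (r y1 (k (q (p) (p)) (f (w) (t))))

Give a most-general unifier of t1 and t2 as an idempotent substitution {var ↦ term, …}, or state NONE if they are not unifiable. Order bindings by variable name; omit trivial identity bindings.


{x1 ↦ (f (w) (t))}


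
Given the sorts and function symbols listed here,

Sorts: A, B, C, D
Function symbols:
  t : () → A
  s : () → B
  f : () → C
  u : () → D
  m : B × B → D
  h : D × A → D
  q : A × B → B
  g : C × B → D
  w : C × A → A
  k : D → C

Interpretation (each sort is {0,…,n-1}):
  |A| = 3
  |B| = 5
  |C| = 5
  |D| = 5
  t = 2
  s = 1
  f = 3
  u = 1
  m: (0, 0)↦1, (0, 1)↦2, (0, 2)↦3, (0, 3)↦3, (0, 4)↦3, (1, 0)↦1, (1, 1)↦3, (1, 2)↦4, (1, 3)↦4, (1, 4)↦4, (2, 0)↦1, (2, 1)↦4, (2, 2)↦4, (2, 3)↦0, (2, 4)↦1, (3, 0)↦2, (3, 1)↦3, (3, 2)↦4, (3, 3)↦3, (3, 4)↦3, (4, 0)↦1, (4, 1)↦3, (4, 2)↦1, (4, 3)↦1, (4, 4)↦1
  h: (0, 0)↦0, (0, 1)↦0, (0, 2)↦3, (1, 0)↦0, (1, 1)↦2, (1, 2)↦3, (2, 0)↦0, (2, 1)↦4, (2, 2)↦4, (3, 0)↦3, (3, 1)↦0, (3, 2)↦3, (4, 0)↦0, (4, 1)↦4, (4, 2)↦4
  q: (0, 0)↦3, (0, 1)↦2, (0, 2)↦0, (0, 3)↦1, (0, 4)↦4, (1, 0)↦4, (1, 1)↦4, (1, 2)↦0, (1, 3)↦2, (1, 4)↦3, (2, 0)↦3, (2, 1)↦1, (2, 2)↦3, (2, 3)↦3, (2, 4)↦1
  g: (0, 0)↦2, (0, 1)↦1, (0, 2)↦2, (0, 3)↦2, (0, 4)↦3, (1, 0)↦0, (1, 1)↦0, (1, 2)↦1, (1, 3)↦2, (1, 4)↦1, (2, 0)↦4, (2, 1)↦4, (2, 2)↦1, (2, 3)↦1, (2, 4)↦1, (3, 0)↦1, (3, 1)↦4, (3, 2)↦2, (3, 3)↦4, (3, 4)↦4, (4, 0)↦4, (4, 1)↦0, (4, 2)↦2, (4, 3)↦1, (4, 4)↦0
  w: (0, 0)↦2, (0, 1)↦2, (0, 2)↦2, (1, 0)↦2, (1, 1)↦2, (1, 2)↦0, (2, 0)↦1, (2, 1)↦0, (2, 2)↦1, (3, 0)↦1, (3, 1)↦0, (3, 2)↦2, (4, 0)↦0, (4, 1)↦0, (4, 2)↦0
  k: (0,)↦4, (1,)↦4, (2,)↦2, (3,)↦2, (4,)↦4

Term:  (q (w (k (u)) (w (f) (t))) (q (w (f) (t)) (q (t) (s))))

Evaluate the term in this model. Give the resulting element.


value = 2

  u = 1
  (k (u)) = k(1,) = 4
  f = 3
  t = 2
  (w (f) (t)) = w(3, 2) = 2
  (w (k (u)) (w (f) (t))) = w(4, 2) = 0
  f = 3
  t = 2
  (w (f) (t)) = w(3, 2) = 2
  t = 2
  s = 1
  (q (t) (s)) = q(2, 1) = 1
  (q (w (f) (t)) (q (t) (s))) = q(2, 1) = 1
  (q (w (k (u)) (w (f) (t))) (q (w (f) (t)) (q (t) (s)))) = q(0, 1) = 2


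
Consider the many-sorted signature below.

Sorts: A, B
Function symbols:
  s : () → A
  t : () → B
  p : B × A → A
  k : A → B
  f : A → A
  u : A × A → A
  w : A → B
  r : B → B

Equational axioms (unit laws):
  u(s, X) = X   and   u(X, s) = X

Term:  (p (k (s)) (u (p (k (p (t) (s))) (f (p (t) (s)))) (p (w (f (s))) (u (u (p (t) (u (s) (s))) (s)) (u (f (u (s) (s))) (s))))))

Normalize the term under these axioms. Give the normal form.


normal form = (p (k (s)) (u (p (k (p (t) (s))) (f (p (t) (s)))) (p (w (f (s))) (u (p (t) (s)) (f (s))))))

1. (p (k (s)) (u (p (k (p (t) (s))) (f (p (t) (s)))) (p (w (f (s))) (u (u (p (t) (u (s) (s))) (s)) (u (f (u (s) (s))) (s))))))  →  (p (k (s)) (u (p (k (p (t) (s))) (f (p (t) (s)))) (p (w (f (s))) (u (p (t) (u (s) (s))) (u (f (u (s) (s))) (s))))))
2. (p (k (s)) (u (p (k (p (t) (s))) (f (p (t) (s)))) (p (w (f (s))) (u (p (t) (u (s) (s))) (u (f (u (s) (s))) (s))))))  →  (p (k (s)) (u (p (k (p (t) (s))) (f (p (t) (s)))) (p (w (f (s))) (u (p (t) (s)) (u (f (u (s) (s))) (s))))))
3. (p (k (s)) (u (p (k (p (t) (s))) (f (p (t) (s)))) (p (w (f (s))) (u (p (t) (s)) (u (f (u (s) (s))) (s))))))  →  (p (k (s)) (u (p (k (p (t) (s))) (f (p (t) (s)))) (p (w (f (s))) (u (p (t) (s)) (f (u (s) (s)))))))
4. (p (k (s)) (u (p (k (p (t) (s))) (f (p (t) (s)))) (p (w (f (s))) (u (p (t) (s)) (f (u (s) (s)))))))  →  (p (k (s)) (u (p (k (p (t) (s))) (f (p (t) (s)))) (p (w (f (s))) (u (p (t) (s)) (f (s))))))


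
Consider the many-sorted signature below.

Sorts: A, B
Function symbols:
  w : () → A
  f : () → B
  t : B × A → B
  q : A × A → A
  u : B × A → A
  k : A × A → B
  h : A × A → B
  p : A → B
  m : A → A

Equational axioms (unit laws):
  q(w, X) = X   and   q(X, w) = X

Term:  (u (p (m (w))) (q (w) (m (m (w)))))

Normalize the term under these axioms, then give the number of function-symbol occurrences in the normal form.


size = 7

1. (u (p (m (w))) (q (w) (m (m (w)))))  →  (u (p (m (w))) (m (m (w))))
normal form: (u (p (m (w))) (m (m (w))))


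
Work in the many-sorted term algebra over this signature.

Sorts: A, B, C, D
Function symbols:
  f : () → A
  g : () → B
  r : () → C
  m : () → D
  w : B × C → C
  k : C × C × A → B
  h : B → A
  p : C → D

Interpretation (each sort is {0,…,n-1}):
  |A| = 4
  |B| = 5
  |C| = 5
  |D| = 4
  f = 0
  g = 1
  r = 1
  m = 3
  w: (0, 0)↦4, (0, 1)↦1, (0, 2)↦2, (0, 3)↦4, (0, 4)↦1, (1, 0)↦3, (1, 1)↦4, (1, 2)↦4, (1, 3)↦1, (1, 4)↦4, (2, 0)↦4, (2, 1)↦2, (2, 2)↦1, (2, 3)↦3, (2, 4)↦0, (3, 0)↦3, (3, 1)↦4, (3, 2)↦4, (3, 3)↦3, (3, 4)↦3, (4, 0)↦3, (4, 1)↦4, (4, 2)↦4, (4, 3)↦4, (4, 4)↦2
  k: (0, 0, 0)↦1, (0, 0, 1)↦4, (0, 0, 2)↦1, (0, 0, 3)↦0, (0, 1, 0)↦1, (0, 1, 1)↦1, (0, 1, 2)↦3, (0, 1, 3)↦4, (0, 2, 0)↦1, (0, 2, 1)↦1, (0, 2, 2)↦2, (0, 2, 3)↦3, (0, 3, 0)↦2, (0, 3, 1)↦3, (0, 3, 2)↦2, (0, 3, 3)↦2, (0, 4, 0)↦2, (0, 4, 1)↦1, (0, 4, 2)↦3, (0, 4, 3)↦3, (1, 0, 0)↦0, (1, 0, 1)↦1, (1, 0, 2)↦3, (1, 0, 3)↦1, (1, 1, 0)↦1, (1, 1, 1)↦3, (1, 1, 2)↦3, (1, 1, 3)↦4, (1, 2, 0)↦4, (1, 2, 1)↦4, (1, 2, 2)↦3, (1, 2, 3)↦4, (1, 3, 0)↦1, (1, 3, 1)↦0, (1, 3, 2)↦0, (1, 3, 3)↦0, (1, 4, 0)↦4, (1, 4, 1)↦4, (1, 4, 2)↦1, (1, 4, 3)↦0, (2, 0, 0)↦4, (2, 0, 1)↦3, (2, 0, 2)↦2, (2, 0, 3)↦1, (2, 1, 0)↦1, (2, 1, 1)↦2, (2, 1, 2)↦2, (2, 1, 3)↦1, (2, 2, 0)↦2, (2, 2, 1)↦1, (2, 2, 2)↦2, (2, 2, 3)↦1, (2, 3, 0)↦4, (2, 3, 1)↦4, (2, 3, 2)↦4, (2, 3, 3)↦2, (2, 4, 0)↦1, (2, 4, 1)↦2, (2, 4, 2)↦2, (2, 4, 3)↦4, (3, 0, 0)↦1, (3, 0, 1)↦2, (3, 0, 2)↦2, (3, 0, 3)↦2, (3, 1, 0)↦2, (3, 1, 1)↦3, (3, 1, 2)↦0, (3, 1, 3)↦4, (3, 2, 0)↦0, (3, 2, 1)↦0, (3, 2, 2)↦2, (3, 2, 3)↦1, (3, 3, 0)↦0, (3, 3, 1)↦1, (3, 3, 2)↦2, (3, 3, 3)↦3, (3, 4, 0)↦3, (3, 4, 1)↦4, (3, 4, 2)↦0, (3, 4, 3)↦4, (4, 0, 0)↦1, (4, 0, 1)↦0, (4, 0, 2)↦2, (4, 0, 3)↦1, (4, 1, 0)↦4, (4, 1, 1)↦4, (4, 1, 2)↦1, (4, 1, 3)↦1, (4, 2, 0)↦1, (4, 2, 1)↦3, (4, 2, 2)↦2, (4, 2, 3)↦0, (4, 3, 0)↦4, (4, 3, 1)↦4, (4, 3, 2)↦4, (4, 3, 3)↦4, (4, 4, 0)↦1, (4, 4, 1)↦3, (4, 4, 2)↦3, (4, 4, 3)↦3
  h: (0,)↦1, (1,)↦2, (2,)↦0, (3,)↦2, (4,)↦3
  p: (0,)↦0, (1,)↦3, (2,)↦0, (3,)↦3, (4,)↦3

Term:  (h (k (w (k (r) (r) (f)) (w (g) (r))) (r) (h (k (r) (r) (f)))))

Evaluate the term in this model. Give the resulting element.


value = 2

  r = 1
  r = 1
  f = 0
  (k (r) (r) (f)) = k(1, 1, 0) = 1
  g = 1
  r = 1
  (w (g) (r)) = w(1, 1) = 4
  (w (k (r) (r) (f)) (w (g) (r))) = w(1, 4) = 4
  r = 1
  r = 1
  r = 1
  f = 0
  (k (r) (r) (f)) = k(1, 1, 0) = 1
  (h (k (r) (r) (f))) = h(1,) = 2
  (k (w (k (r) (r) (f)) (w (g) (r))) (r) (h (k (r) (r) (f)))) = k(4, 1, 2) = 1
  (h (k (w (k (r) (r) (f)) (w (g) (r))) (r) (h (k (r) (r) (f))))) = h(1,) = 2


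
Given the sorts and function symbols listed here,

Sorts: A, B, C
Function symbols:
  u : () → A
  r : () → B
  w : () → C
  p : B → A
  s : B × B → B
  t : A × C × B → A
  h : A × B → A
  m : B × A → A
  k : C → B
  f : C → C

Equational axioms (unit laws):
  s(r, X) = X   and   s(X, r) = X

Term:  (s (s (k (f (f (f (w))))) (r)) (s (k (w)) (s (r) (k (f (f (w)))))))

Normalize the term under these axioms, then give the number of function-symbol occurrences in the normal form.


size = 13

1. (s (s (k (f (f (f (w))))) (r)) (s (k (w)) (s (r) (k (f (f (w)))))))  →  (s (k (f (f (f (w))))) (s (k (w)) (s (r) (k (f (f (w)))))))
2. (s (k (f (f (f (w))))) (s (k (w)) (s (r) (k (f (f (w)))))))  →  (s (k (f (f (f (w))))) (s (k (w)) (k (f (f (w))))))
normal form: (s (k (f (f (f (w))))) (s (k (w)) (k (f (f (w))))))


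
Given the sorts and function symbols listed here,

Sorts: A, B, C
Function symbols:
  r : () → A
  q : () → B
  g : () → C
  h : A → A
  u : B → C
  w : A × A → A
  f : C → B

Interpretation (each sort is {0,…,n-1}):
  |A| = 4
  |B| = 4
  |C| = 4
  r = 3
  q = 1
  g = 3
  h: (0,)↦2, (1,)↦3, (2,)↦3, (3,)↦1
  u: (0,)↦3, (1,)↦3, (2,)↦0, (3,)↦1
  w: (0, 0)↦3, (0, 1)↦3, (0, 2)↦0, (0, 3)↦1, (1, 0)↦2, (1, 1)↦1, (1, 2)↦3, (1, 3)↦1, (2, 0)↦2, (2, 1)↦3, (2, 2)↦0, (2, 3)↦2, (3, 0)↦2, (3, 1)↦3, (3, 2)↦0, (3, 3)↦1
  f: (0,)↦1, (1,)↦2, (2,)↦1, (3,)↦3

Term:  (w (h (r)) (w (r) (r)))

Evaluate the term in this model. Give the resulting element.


value = 1

  r = 3
  (h (r)) = h(3,) = 1
  r = 3
  r = 3
  (w (r) (r)) = w(3, 3) = 1
  (w (h (r)) (w (r) (r))) = w(1, 1) = 1


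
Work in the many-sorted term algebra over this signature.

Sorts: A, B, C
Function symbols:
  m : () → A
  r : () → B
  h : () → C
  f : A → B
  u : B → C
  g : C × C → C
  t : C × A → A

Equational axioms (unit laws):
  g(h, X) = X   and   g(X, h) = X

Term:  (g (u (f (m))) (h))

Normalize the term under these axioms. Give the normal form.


normal form = (u (f (m)))

1. (g (u (f (m))) (h))  →  (u (f (m)))


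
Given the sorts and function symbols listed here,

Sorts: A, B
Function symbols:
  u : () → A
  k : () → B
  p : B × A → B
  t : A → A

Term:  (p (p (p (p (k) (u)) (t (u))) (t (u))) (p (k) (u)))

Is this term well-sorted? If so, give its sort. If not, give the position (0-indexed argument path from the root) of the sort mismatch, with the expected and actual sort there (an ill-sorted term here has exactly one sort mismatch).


        (k) : B
        (u) : A
      (p (k) (u)) : B
        (u) : A
      (t (u)) : A
    (p (p (k) (u)) (t (u))) : B
      (u) : A
    (t (u)) : A
  (p (p (p (k) (u)) (t (u))) (t (u))) : B
    (k) : B
    (u) : A
  (p (k) (u)) : B
(p (p (p (p (k) (u)) (t (u))) (t (u))) (p (k) (u))) : ✗ arg 1 at [1] has sort B, expected A

ill-sorted at position [1]: expected A, got B


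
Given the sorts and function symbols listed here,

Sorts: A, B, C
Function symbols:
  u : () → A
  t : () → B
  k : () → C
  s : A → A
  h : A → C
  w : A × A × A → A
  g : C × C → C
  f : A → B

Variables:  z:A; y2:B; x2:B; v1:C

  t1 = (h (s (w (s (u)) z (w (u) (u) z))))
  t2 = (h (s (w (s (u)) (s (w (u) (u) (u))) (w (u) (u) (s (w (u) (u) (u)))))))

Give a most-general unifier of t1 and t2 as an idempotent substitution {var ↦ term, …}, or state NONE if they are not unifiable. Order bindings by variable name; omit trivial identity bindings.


{z ↦ (s (w (u) (u) (u)))}


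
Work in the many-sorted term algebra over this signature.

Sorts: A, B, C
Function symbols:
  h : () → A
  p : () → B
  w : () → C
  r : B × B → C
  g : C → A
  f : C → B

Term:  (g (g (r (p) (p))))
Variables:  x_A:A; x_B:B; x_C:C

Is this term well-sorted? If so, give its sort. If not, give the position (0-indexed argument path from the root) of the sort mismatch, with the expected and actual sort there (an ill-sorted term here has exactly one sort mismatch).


ill-sorted at position [0]: expected C, got A

      (p) : B
      (p) : B
    (r (p) (p)) : C
  (g (r (p) (p))) : A
(g (g (r (p) (p)))) : ✗ arg 0 at [0] has sort A, expected C


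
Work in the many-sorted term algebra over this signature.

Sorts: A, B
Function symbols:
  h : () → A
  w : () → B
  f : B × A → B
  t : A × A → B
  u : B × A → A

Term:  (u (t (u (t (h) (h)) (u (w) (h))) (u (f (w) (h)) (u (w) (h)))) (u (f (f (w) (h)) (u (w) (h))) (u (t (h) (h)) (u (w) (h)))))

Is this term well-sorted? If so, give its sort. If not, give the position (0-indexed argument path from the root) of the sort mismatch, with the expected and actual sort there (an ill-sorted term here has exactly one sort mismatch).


        (h) : A
        (h) : A
      (t (h) (h)) : B
        (w) : B
        (h) : A
      (u (w) (h)) : A
    (u (t (h) (h)) (u (w) (h))) : A
        (w) : B
        (h) : A
      (f (w) (h)) : B
        (w) : B
        (h) : A
      (u (w) (h)) : A
    (u (f (w) (h)) (u (w) (h))) : A
  (t (u (t (h) (h)) (u (w) (h))) (u (f (w) (h)) (u (w) (h)))) : B
        (w) : B
        (h) : A
      (f (w) (h)) : B
        (w) : B
        (h) : A
      (u (w) (h)) : A
    (f (f (w) (h)) (u (w) (h))) : B
        (h) : A
        (h) : A
      (t (h) (h)) : B
        (w) : B
        (h) : A
      (u (w) (h)) : A
    (u (t (h) (h)) (u (w) (h))) : A
  (u (f (f (w) (h)) (u (w) (h))) (u (t (h) (h)) (u (w) (h)))) : A
(u (t (u (t (h) (h)) (u (w) (h))) (u (f (w) (h)) (u (w) (h)))) (u (f (f (w) (h)) (u (w) (h))) (u (t (h) (h)) (u (w) (h))))) : A

well-sorted; sort = A


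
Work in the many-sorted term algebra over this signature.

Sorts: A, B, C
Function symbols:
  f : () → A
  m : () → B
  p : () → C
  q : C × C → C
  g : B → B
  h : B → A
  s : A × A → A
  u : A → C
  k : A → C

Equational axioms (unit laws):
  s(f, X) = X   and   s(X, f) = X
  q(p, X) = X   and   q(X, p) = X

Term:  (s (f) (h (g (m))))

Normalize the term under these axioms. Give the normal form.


normal form = (h (g (m)))

1. (s (f) (h (g (m))))  →  (h (g (m)))


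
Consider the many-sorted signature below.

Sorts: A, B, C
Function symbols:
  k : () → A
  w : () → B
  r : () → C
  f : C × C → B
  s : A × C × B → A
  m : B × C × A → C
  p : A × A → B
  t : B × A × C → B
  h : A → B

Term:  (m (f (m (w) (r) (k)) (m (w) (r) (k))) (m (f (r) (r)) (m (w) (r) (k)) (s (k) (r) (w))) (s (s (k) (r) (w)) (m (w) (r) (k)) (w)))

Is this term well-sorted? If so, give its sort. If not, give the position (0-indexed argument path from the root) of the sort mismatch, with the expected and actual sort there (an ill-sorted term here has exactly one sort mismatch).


well-sorted; sort = C

      (w) : B
      (r) : C
      (k) : A
    (m (w) (r) (k)) : C
      (w) : B
      (r) : C
      (k) : A
    (m (w) (r) (k)) : C
  (f (m (w) (r) (k)) (m (w) (r) (k))) : B
      (r) : C
      (r) : C
    (f (r) (r)) : B
      (w) : B
      (r) : C
      (k) : A
    (m (w) (r) (k)) : C
      (k) : A
      (r) : C
      (w) : B
    (s (k) (r) (w)) : A
  (m (f (r) (r)) (m (w) (r) (k)) (s (k) (r) (w))) : C
      (k) : A
      (r) : C
      (w) : B
    (s (k) (r) (w)) : A
      (w) : B
      (r) : C
      (k) : A
    (m (w) (r) (k)) : C
    (w) : B
  (s (s (k) (r) (w)) (m (w) (r) (k)) (w)) : A
(m (f (m (w) (r) (k)) (m (w) (r) (k))) (m (f (r) (r)) (m (w) (r) (k)) (s (k) (r) (w))) (s (s (k) (r) (w)) (m (w) (r) (k)) (w))) : C


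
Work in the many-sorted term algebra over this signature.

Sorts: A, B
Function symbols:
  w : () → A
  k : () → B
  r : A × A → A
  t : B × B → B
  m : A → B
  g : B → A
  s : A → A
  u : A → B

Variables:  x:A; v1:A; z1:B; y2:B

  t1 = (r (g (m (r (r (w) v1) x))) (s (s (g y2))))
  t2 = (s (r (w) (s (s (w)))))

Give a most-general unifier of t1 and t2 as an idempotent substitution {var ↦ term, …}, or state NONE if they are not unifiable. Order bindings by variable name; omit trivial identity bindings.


head clash or occurs-check failure — not unifiable

NONE (not unifiable)


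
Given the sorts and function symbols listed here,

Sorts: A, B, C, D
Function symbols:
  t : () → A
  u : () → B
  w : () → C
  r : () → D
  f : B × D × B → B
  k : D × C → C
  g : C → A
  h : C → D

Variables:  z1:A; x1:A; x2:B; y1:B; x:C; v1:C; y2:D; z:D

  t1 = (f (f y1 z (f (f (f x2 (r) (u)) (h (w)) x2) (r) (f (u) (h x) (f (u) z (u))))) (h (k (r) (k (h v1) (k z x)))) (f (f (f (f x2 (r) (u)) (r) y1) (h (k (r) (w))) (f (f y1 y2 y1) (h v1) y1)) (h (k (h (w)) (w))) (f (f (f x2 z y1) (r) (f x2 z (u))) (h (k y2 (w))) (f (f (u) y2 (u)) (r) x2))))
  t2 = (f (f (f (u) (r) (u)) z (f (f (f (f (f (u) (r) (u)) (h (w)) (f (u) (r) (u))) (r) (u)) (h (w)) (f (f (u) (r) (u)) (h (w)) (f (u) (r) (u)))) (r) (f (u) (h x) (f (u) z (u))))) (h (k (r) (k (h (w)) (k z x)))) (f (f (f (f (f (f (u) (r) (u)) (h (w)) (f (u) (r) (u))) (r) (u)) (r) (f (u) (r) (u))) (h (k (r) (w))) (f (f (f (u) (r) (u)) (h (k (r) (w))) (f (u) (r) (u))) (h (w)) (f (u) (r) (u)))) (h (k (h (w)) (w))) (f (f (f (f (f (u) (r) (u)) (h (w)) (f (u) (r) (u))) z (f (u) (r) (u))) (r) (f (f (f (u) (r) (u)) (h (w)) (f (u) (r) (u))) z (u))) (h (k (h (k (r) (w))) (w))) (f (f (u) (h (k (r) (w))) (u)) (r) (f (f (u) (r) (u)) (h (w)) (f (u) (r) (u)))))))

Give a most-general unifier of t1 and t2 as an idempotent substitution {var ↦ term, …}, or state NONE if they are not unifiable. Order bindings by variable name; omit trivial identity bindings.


{v1 ↦ (w), x2 ↦ (f (f (u) (r) (u)) (h (w)) (f (u) (r) (u))), y1 ↦ (f (u) (r) (u)), y2 ↦ (h (k (r) (w)))}


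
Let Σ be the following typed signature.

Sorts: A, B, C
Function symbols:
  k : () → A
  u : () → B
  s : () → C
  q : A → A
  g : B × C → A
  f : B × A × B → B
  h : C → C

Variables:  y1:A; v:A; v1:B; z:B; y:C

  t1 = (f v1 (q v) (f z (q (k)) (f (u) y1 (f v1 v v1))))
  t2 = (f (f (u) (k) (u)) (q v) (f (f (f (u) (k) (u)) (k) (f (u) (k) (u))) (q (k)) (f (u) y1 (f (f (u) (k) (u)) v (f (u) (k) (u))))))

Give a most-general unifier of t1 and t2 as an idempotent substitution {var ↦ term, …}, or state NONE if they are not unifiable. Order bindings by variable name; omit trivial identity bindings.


{v1 ↦ (f (u) (k) (u)), z ↦ (f (f (u) (k) (u)) (k) (f (u) (k) (u)))}


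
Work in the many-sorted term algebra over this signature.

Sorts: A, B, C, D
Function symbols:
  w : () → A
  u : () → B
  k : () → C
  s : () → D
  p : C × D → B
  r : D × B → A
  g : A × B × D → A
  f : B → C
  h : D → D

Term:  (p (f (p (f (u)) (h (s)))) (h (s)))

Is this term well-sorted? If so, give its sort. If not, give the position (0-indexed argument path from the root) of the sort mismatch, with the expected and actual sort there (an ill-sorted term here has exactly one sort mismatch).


        (u) : B
      (f (u)) : C
        (s) : D
      (h (s)) : D
    (p (f (u)) (h (s))) : B
  (f (p (f (u)) (h (s)))) : C
    (s) : D
  (h (s)) : D
(p (f (p (f (u)) (h (s)))) (h (s))) : B

well-sorted; sort = B
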